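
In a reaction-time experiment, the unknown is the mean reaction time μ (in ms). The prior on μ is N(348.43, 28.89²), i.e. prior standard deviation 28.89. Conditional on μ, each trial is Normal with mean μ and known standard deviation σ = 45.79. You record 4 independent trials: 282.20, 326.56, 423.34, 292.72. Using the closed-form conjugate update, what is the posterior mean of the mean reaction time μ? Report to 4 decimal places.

For Normal data with known variance σ², a Normal(μ₀, σ₀²) prior on μ is conjugate. Posterior precision = 1/σ₀² + n/σ²; posterior mean is the precision-weighted average of μ₀ and x̄.
Σxᵢ = 282.20 + 326.56 + 423.34 + 292.72 = 1324.82, so n·x̄ = 1324.82.
σ₀² = 28.89² = 834.6321, σ² = 45.79² = 2096.7241; σ² + n·σ₀² = 2096.7241 + 4·834.6321 = 5435.2525.
Posterior mean = (μ₀/σ₀² + n·x̄/σ²)/(1/σ₀² + n/σ²) = (σ²·μ₀ + σ₀²·n·x̄)/(σ² + n·σ₀²) = (2096.7241·348.43 + 834.6321·1324.82)/5435.2525 = 1836298.876885/5435.2525 = 337.8498.

337.8498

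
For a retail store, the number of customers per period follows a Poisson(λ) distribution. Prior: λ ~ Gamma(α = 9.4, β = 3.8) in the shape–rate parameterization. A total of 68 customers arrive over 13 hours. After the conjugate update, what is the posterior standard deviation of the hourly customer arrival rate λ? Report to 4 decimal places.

0.5237

With a Gamma(shape α, rate β) prior, the Poisson likelihood is conjugate: the posterior is Gamma(α + ΣXᵢ, β + n).
Posterior: Gamma(α+S, β+n) = Gamma(9.4+68, 3.8+13) = Gamma(77.4, 16.8).
SD = √α/β = √77.4/16.8 = 0.5237.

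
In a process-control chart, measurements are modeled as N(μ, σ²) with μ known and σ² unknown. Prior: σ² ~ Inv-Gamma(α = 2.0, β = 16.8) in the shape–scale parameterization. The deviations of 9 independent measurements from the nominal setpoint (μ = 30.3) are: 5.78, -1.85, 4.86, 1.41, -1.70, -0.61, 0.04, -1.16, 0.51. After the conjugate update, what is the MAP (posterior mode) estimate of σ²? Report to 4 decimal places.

6.7272

With known mean μ and an Inverse-Gamma(α, β) prior on σ², the Normal likelihood is conjugate: posterior is Inv-Gamma(α + n/2, β + Σ(xᵢ−μ)²/2).
Σ(xᵢ−μ)² = (5.78)² + (-1.85)² + (4.86)² + (1.41)² + (-1.70)² + (-0.61)² + (0.04)² + (-1.16)² + (0.51)² = 67.3080.
Posterior: Inv-Gamma(2.0 + 9/2, 16.8 + 67.3080/2) = Inv-Gamma(6.50, 50.45400).
Mode = β/(α+1) = 50.45400/7.50 = 6.7272.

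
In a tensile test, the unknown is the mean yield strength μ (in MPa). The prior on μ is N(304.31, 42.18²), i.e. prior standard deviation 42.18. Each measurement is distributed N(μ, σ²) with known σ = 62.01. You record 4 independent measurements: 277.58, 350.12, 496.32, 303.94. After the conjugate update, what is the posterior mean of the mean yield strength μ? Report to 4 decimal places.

338.5107

For Normal data with known variance σ², a Normal(μ₀, σ₀²) prior on μ is conjugate. Posterior precision = 1/σ₀² + n/σ²; posterior mean is the precision-weighted average of μ₀ and x̄.
Σxᵢ = 277.58 + 350.12 + 496.32 + 303.94 = 1427.96, so n·x̄ = 1427.96.
σ₀² = 42.18² = 1779.1524, σ² = 62.01² = 3845.2401; σ² + n·σ₀² = 3845.2401 + 4·1779.1524 = 10961.8497.
Posterior mean = (μ₀/σ₀² + n·x̄/σ²)/(1/σ₀² + n/σ²) = (σ²·μ₀ + σ₀²·n·x̄)/(σ² + n·σ₀²) = (3845.2401·304.31 + 1779.1524·1427.96)/10961.8497 = 3710703.475935/10961.8497 = 338.5107.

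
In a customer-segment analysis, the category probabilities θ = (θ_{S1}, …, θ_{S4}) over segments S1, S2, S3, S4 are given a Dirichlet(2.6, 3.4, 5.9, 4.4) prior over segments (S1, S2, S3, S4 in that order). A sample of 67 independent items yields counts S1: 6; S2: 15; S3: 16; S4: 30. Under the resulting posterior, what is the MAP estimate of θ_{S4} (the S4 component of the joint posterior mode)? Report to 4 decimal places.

The Dirichlet prior is conjugate to the Multinomial likelihood: each posterior αⱼ = prior αⱼ + observed count nⱼ.
Posterior concentration: (8.6, 18.4, 21.9, 34.4), total = 83.3.
Joint mode component: (α_{S4}−1)/(Σα−K) = 33.4/79.3 = 0.4212.

0.4212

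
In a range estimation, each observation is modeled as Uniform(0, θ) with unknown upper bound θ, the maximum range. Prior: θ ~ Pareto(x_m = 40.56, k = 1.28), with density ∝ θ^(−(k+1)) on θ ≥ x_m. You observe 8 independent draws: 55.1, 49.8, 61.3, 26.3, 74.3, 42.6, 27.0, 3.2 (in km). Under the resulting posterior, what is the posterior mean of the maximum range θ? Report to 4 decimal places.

83.2734

A Pareto(scale x_m, shape k) prior on the upper bound θ of Uniform(0, θ) is conjugate: posterior is Pareto(max(x_m, max xᵢ), k + n).
Sample maximum = 74.3; prior scale x_m = 40.56 → posterior scale = max = 74.30.
Posterior shape = 1.28 + 8 = 9.28.
E[θ|data] = k·x_m/(k−1) = 9.28·74.30/8.28 = 83.2734.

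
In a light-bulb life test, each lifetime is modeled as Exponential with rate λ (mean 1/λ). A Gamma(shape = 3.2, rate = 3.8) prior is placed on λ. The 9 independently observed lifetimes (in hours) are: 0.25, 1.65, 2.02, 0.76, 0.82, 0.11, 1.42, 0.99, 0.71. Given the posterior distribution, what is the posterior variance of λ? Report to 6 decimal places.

With a Gamma(shape α, rate β) prior on the exponential rate λ, the posterior after n observations with total T = Σxᵢ is Gamma(α+n, β+T).
Sum of observations T = 8.73 hours; n = 9.
Posterior: Gamma(3.2+9, 3.8+8.73) = Gamma(12.2, 12.53).
Var = α/β² = 0.077707.

0.077707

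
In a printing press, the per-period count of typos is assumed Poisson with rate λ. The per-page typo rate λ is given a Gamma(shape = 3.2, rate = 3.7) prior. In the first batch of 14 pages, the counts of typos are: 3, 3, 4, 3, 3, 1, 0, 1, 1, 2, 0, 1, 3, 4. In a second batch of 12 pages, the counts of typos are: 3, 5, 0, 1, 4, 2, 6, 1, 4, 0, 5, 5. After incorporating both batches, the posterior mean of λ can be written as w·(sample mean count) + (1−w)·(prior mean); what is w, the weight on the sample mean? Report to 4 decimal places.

With a Gamma(shape α, rate β) prior, the Poisson likelihood is conjugate: the posterior is Gamma(α + ΣXᵢ, β + n).
Total number of pages: n = 14 + 12 = 26.
Posterior mean = (α₀+S)/(β₀+n) = [n/(β₀+n)]·(S/n) + [β₀/(β₀+n)]·(α₀/β₀), so only n and β₀ enter the weight.
Weight on data w = n/(β₀+n) = 26/(3.7+26) = 26/29.7 = 0.8754.

0.8754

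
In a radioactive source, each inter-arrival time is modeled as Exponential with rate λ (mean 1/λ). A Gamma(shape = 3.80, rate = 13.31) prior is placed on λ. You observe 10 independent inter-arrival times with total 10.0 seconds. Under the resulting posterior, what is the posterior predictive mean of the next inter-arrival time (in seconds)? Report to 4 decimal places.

1.8211

With a Gamma(shape α, rate β) prior on the exponential rate λ, the posterior after n observations with total T = Σxᵢ is Gamma(α+n, β+T).
Posterior: Gamma(3.80+10, 13.31+10.0) = Gamma(13.80, 23.31).
The predictive distribution for the next observation is Lomax; its mean is β/(α−1) = 23.31/12.80 = 1.8211.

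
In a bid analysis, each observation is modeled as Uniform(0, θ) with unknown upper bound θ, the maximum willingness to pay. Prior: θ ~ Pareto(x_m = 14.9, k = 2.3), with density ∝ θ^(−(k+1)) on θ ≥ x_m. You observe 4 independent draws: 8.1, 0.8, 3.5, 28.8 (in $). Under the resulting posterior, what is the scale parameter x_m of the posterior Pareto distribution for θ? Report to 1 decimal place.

A Pareto(scale x_m, shape k) prior on the upper bound θ of Uniform(0, θ) is conjugate: posterior is Pareto(max(x_m, max xᵢ), k + n).
Sample maximum = 28.8; prior scale x_m = 14.9 → posterior scale = max = 28.8.
Posterior shape = 2.3 + 4 = 6.3.
Posterior scale x_m = 28.8.

28.8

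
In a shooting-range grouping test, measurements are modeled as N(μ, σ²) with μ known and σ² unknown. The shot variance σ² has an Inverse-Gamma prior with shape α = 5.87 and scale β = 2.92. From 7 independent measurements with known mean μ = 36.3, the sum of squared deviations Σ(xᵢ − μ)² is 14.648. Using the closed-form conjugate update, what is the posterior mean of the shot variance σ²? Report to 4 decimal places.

With known mean μ and an Inverse-Gamma(α, β) prior on σ², the Normal likelihood is conjugate: posterior is Inv-Gamma(α + n/2, β + Σ(xᵢ−μ)²/2).
Posterior: Inv-Gamma(5.87 + 7/2, 2.92 + 14.648/2) = Inv-Gamma(9.37, 10.2440).
E[σ²|data] = β/(α−1) = 10.2440/8.37 = 1.2239.

1.2239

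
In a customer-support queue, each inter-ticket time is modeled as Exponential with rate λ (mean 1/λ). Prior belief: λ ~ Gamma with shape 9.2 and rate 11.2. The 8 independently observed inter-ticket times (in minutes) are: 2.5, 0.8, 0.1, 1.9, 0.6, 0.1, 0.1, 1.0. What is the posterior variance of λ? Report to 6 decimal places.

0.051360

With a Gamma(shape α, rate β) prior on the exponential rate λ, the posterior after n observations with total T = Σxᵢ is Gamma(α+n, β+T).
Sum of observations T = 7.1 minutes; n = 8.
Posterior: Gamma(9.2+8, 11.2+7.1) = Gamma(17.2, 18.3).
Var = α/β² = 0.051360.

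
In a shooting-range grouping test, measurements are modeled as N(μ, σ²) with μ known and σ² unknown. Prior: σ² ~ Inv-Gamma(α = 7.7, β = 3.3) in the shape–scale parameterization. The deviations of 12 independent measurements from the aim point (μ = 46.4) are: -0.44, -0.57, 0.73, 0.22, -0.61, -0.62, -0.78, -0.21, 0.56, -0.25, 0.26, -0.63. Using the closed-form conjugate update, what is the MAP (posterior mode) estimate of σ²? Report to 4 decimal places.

0.3384

With known mean μ and an Inverse-Gamma(α, β) prior on σ², the Normal likelihood is conjugate: posterior is Inv-Gamma(α + n/2, β + Σ(xᵢ−μ)²/2).
Σ(xᵢ−μ)² = (-0.44)² + (-0.57)² + (0.73)² + (0.22)² + (-0.61)² + (-0.62)² + (-0.78)² + (-0.21)² + (0.56)² + (-0.25)² + (0.26)² + (-0.63)² = 3.3494.
Posterior: Inv-Gamma(7.7 + 12/2, 3.3 + 3.3494/2) = Inv-Gamma(13.70, 4.97470).
Mode = β/(α+1) = 4.97470/14.70 = 0.3384.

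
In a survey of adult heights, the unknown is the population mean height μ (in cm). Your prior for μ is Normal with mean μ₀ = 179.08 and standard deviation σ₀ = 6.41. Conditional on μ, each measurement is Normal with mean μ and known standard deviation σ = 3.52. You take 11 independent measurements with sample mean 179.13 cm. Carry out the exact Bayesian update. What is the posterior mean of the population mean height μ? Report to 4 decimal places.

179.1287

For Normal data with known variance σ², a Normal(μ₀, σ₀²) prior on μ is conjugate. Posterior precision = 1/σ₀² + n/σ²; posterior mean is the precision-weighted average of μ₀ and x̄.
n·x̄ = 11·179.13 = 1970.43.
σ₀² = 6.41² = 41.0881, σ² = 3.52² = 12.3904; σ² + n·σ₀² = 12.3904 + 11·41.0881 = 464.3595.
Posterior mean = (μ₀/σ₀² + n·x̄/σ²)/(1/σ₀² + n/σ²) = (σ²·μ₀ + σ₀²·n·x̄)/(σ² + n·σ₀²) = (12.3904·179.08 + 41.0881·1970.43)/464.3595 = 83180.097715/464.3595 = 179.1287.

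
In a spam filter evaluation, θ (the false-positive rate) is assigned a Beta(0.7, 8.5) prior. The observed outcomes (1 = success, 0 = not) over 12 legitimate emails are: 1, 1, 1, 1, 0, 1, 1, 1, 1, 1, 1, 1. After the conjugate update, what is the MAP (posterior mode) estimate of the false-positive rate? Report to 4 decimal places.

0.5573

The Beta prior is conjugate to a Binomial/Bernoulli likelihood; the update adds successes to α and failures to β.
Posterior: Beta(α+k, β+n−k) = Beta(0.7+11, 8.5+1) = Beta(11.7, 9.5).
Mode of Beta(a,b) for a,b>1 is (a−1)/(a+b−2) = 10.7/19.2 = 0.5573.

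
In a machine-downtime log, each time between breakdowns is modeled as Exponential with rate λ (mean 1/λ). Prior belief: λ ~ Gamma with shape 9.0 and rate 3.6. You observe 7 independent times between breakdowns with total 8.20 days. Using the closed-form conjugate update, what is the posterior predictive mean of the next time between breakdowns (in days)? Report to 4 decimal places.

0.7867

With a Gamma(shape α, rate β) prior on the exponential rate λ, the posterior after n observations with total T = Σxᵢ is Gamma(α+n, β+T).
Posterior: Gamma(9.0+7, 3.6+8.20) = Gamma(16.0, 11.80).
The predictive distribution for the next observation is Lomax; its mean is β/(α−1) = 11.80/15.0 = 0.7867.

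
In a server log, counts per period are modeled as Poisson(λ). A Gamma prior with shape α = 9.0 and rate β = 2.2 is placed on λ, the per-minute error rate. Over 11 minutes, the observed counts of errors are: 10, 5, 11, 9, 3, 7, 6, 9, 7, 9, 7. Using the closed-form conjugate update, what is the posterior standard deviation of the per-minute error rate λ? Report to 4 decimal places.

With a Gamma(shape α, rate β) prior, the Poisson likelihood is conjugate: the posterior is Gamma(α + ΣXᵢ, β + n).
Sum of counts S = 83 over n = 11 minutes.
Posterior: Gamma(α+S, β+n) = Gamma(9.0+83, 2.2+11) = Gamma(92.0, 13.2).
SD = √α/β = √92.0/13.2 = 0.7266.

0.7266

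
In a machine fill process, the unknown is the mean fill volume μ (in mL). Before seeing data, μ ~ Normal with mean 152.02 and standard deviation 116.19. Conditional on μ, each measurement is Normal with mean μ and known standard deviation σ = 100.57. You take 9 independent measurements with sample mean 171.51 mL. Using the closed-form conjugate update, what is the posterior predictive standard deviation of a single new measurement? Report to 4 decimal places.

105.6020

For Normal data with known variance σ², a Normal(μ₀, σ₀²) prior on μ is conjugate. Posterior precision = 1/σ₀² + n/σ²; posterior mean is the precision-weighted average of μ₀ and x̄.
σ₀² = 116.19² = 13500.1161, σ² = 100.57² = 10114.3249; σ² + n·σ₀² = 10114.3249 + 9·13500.1161 = 131615.3698.
Posterior precision = 1/σ₀² + n/σ² = 1/13500.1161 + 9/10114.3249 = (σ² + n·σ₀²)/(σ₀²σ²) = 131615.3698/(13500.1161·10114.3249); posterior variance σₙ² = σ₀²σ²/(σ² + n·σ₀²) = 13500.1161·10114.3249/131615.3698 = 1037.451482.
Predictive variance for one new observation = σₙ² + σ² = 13500.1161·10114.3249/131615.3698 + 10114.3249 = σ²·(σ₀² + 131615.3698)/131615.3698 = 10114.3249·145115.4859/131615.3698 = 11151.776382; SD = √(10114.3249·145115.4859/131615.3698) = 105.6020.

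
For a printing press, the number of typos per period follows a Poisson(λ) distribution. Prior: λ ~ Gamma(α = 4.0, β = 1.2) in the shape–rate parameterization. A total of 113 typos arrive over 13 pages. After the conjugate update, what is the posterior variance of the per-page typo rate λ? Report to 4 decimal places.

0.5802

With a Gamma(shape α, rate β) prior, the Poisson likelihood is conjugate: the posterior is Gamma(α + ΣXᵢ, β + n).
Posterior: Gamma(α+S, β+n) = Gamma(4.0+113, 1.2+13) = Gamma(117.0, 14.2).
Var = α/β² = 117.0/14.2² = 0.5802.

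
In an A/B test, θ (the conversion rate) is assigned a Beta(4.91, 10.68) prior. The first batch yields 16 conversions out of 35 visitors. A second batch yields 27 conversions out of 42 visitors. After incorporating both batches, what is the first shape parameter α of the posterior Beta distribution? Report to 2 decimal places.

47.91

The Beta prior is conjugate to a Binomial/Bernoulli likelihood; the update adds successes to α and failures to β.
After batch 1: Beta(4.91+16, 10.68+19) = Beta(20.91, 29.68).
After batch 2: Beta(20.91+27, 29.68+15) = Beta(47.91, 44.68).
Posterior α = 47.91.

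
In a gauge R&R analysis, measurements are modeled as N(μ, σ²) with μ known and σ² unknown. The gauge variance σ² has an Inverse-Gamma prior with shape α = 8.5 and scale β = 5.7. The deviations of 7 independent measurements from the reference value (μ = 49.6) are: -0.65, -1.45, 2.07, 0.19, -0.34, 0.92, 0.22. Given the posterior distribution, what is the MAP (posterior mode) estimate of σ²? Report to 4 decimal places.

0.7406

With known mean μ and an Inverse-Gamma(α, β) prior on σ², the Normal likelihood is conjugate: posterior is Inv-Gamma(α + n/2, β + Σ(xᵢ−μ)²/2).
Σ(xᵢ−μ)² = (-0.65)² + (-1.45)² + (2.07)² + (0.19)² + (-0.34)² + (0.92)² + (0.22)² = 7.8564.
Posterior: Inv-Gamma(8.5 + 7/2, 5.7 + 7.8564/2) = Inv-Gamma(12.00, 9.62820).
Mode = β/(α+1) = 9.62820/13.00 = 0.7406.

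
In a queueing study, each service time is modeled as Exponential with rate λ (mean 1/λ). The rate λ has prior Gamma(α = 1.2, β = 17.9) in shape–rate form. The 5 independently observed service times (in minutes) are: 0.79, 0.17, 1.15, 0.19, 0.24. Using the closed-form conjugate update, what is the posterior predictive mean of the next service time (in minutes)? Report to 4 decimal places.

With a Gamma(shape α, rate β) prior on the exponential rate λ, the posterior after n observations with total T = Σxᵢ is Gamma(α+n, β+T).
Sum of observations T = 2.54 minutes; n = 5.
Posterior: Gamma(1.2+5, 17.9+2.54) = Gamma(6.2, 20.44).
The predictive distribution for the next observation is Lomax; its mean is β/(α−1) = 20.44/5.2 = 3.9308.

3.9308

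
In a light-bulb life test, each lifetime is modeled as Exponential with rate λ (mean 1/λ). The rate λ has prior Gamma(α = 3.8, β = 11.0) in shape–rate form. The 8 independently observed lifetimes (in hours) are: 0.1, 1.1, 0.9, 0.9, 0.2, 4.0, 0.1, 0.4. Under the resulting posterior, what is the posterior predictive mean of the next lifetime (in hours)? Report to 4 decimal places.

1.7315

With a Gamma(shape α, rate β) prior on the exponential rate λ, the posterior after n observations with total T = Σxᵢ is Gamma(α+n, β+T).
Sum of observations T = 7.7 hours; n = 8.
Posterior: Gamma(3.8+8, 11.0+7.7) = Gamma(11.8, 18.7).
The predictive distribution for the next observation is Lomax; its mean is β/(α−1) = 18.7/10.8 = 1.7315.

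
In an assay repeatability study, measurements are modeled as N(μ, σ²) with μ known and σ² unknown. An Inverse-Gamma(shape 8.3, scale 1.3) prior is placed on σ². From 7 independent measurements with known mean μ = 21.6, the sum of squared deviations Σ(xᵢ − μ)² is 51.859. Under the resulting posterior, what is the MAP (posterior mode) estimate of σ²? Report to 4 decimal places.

2.1273

With known mean μ and an Inverse-Gamma(α, β) prior on σ², the Normal likelihood is conjugate: posterior is Inv-Gamma(α + n/2, β + Σ(xᵢ−μ)²/2).
Posterior: Inv-Gamma(8.3 + 7/2, 1.3 + 51.859/2) = Inv-Gamma(11.80, 27.2295).
Mode = β/(α+1) = 27.2295/12.80 = 2.1273.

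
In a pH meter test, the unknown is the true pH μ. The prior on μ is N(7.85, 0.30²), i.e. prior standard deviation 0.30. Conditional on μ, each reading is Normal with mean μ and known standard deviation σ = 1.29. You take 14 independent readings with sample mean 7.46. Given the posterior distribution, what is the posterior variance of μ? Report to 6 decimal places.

0.051219

For Normal data with known variance σ², a Normal(μ₀, σ₀²) prior on μ is conjugate. Posterior precision = 1/σ₀² + n/σ²; posterior mean is the precision-weighted average of μ₀ and x̄.
σ₀² = 0.30² = 0.09, σ² = 1.29² = 1.6641; σ² + n·σ₀² = 1.6641 + 14·0.09 = 2.9241.
Posterior precision = 1/σ₀² + n/σ² = 1/0.09 + 14/1.6641 = (σ² + n·σ₀²)/(σ₀²σ²) = 2.9241/(0.09·1.6641); posterior variance σₙ² = σ₀²σ²/(σ² + n·σ₀²) = 0.09·1.6641/2.9241 = 0.051219.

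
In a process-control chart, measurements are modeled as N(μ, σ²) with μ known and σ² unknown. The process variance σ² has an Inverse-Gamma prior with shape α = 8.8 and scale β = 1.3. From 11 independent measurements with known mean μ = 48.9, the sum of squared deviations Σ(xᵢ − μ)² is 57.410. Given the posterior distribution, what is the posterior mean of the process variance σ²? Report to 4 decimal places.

With known mean μ and an Inverse-Gamma(α, β) prior on σ², the Normal likelihood is conjugate: posterior is Inv-Gamma(α + n/2, β + Σ(xᵢ−μ)²/2).
Posterior: Inv-Gamma(8.8 + 11/2, 1.3 + 57.410/2) = Inv-Gamma(14.30, 30.0050).
E[σ²|data] = β/(α−1) = 30.0050/13.30 = 2.2560.

2.2560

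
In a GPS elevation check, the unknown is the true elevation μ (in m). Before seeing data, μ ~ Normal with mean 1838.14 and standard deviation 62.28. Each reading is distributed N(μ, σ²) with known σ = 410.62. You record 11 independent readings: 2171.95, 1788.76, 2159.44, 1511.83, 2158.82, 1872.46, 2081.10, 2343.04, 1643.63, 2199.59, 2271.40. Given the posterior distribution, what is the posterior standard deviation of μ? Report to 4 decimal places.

For Normal data with known variance σ², a Normal(μ₀, σ₀²) prior on μ is conjugate. Posterior precision = 1/σ₀² + n/σ²; posterior mean is the precision-weighted average of μ₀ and x̄.
σ₀² = 62.28² = 3878.7984, σ² = 410.62² = 168608.7844; σ² + n·σ₀² = 168608.7844 + 11·3878.7984 = 211275.5668.
Posterior precision = 1/σ₀² + n/σ² = 1/3878.7984 + 11/168608.7844 = (σ² + n·σ₀²)/(σ₀²σ²) = 211275.5668/(3878.7984·168608.7844); posterior variance σₙ² = σ₀²σ²/(σ² + n·σ₀²) = 3878.7984·168608.7844/211275.5668 = 3095.480907.
Posterior SD = √σₙ² = √(3878.7984·168608.7844/211275.5668) = 55.6370.

55.6370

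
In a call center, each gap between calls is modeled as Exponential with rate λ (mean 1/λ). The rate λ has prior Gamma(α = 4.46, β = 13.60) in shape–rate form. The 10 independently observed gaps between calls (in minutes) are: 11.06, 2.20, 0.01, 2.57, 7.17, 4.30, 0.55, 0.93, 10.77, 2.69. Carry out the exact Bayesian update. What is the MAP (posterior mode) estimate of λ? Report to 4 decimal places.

0.2410

With a Gamma(shape α, rate β) prior on the exponential rate λ, the posterior after n observations with total T = Σxᵢ is Gamma(α+n, β+T).
Sum of observations T = 42.25 minutes; n = 10.
Posterior: Gamma(4.46+10, 13.60+42.25) = Gamma(14.46, 55.85).
Mode = (α−1)/β = 0.2410.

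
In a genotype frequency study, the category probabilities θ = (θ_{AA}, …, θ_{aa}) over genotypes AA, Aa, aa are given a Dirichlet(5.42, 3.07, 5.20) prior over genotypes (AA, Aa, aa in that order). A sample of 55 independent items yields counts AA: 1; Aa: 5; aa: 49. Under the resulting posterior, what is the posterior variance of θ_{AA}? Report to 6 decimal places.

0.001216

The Dirichlet prior is conjugate to the Multinomial likelihood: each posterior αⱼ = prior αⱼ + observed count nⱼ.
Posterior concentration: (6.42, 8.07, 54.20), total = 68.69.
Var[θ_j] = α_j(Σα−α_j)/((Σα)²(Σα+1)) = 6.42·62.27/(68.69²·69.69) = 0.001216.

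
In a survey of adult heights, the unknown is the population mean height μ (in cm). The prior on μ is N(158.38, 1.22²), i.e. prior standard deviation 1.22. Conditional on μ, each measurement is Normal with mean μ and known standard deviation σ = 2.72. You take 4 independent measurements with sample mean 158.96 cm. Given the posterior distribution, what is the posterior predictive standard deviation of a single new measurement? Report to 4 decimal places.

For Normal data with known variance σ², a Normal(μ₀, σ₀²) prior on μ is conjugate. Posterior precision = 1/σ₀² + n/σ²; posterior mean is the precision-weighted average of μ₀ and x̄.
σ₀² = 1.22² = 1.4884, σ² = 2.72² = 7.3984; σ² + n·σ₀² = 7.3984 + 4·1.4884 = 13.352.
Posterior precision = 1/σ₀² + n/σ² = 1/1.4884 + 4/7.3984 = (σ² + n·σ₀²)/(σ₀²σ²) = 13.352/(1.4884·7.3984); posterior variance σₙ² = σ₀²σ²/(σ² + n·σ₀²) = 1.4884·7.3984/13.352 = 0.824729.
Predictive variance for one new observation = σₙ² + σ² = 1.4884·7.3984/13.352 + 7.3984 = σ²·(σ₀² + 13.352)/13.352 = 7.3984·14.8404/13.352 = 8.223129; SD = √(7.3984·14.8404/13.352) = 2.8676.

2.8676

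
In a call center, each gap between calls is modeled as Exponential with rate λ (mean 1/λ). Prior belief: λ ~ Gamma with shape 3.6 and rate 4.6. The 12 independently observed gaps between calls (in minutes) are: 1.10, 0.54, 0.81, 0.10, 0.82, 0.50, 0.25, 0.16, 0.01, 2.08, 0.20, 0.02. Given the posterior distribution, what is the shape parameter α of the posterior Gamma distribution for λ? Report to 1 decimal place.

15.6

With a Gamma(shape α, rate β) prior on the exponential rate λ, the posterior after n observations with total T = Σxᵢ is Gamma(α+n, β+T).
Sum of observations T = 6.59 minutes; n = 12.
Posterior: Gamma(3.6+12, 4.6+6.59) = Gamma(15.6, 11.19).
Posterior α = 15.6.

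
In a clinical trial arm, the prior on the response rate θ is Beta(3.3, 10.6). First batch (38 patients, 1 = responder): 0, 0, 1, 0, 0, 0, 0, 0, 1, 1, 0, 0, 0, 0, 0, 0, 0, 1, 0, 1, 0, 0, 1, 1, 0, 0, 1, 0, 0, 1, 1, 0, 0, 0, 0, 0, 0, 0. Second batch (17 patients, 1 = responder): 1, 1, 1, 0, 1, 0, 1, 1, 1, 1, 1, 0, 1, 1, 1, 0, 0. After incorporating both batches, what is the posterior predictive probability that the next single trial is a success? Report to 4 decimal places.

The Beta prior is conjugate to a Binomial/Bernoulli likelihood; the update adds successes to α and failures to β.
After batch 1: Beta(3.3+10, 10.6+28) = Beta(13.3, 38.6).
After batch 2: Beta(13.3+12, 38.6+5) = Beta(25.3, 43.6).
For a single future Bernoulli trial, P(success | data) = α/(α+β) = 0.3672.

0.3672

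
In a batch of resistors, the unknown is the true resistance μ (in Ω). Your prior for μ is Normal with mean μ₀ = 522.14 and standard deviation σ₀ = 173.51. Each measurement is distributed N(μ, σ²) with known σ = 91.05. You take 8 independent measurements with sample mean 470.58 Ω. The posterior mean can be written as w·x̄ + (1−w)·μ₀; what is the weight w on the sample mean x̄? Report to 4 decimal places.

For Normal data with known variance σ², a Normal(μ₀, σ₀²) prior on μ is conjugate. Posterior precision = 1/σ₀² + n/σ²; posterior mean is the precision-weighted average of μ₀ and x̄.
σ₀² = 173.51² = 30105.7201, σ² = 91.05² = 8290.1025. Prior precision 1/σ₀² = 1/30105.7201; data precision n/σ² = 8/8290.1025.
w = (n/σ²)/(1/σ₀² + n/σ²) = n·σ₀²/(σ² + n·σ₀²) = 8·30105.7201/(8290.1025 + 8·30105.7201) = 240845.7608/249135.8633 = 0.9667.

0.9667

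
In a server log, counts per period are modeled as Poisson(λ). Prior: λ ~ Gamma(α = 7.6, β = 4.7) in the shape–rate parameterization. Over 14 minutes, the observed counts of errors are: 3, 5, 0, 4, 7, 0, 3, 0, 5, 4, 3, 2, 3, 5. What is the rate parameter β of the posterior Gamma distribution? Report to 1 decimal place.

18.7

With a Gamma(shape α, rate β) prior, the Poisson likelihood is conjugate: the posterior is Gamma(α + ΣXᵢ, β + n).
Sum of counts S = 44 over n = 14 minutes.
Posterior: Gamma(α+S, β+n) = Gamma(7.6+44, 4.7+14) = Gamma(51.6, 18.7).
Posterior β = 18.7.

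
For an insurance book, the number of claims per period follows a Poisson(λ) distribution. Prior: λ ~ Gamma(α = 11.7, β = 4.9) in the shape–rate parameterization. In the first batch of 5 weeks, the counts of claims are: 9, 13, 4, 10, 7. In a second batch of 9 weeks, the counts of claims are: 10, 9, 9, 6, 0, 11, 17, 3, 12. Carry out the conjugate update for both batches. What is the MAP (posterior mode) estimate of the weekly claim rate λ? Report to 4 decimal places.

6.9153

With a Gamma(shape α, rate β) prior, the Poisson likelihood is conjugate: the posterior is Gamma(α + ΣXᵢ, β + n).
Batch 1: sum of counts S = 43 over n = 5 weeks.
After batch 1: Gamma(α+S, β+n) = Gamma(11.7+43, 4.9+5) = Gamma(54.7, 9.9).
Batch 2: sum of counts S = 77 over n = 9 weeks.
After batch 2: Gamma(α+S, β+n) = Gamma(54.7+77, 9.9+9) = Gamma(131.7, 18.9).
Mode of Gamma(α,β) for α≥1 is (α−1)/β = 130.7/18.9 = 6.9153.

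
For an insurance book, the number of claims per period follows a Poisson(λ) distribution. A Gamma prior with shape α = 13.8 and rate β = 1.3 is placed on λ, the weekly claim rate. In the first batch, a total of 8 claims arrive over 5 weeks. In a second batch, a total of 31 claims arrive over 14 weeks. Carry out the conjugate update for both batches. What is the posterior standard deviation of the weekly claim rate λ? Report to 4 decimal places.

0.3579

With a Gamma(shape α, rate β) prior, the Poisson likelihood is conjugate: the posterior is Gamma(α + ΣXᵢ, β + n).
After batch 1: Gamma(α+S, β+n) = Gamma(13.8+8, 1.3+5) = Gamma(21.8, 6.3).
After batch 2: Gamma(α+S, β+n) = Gamma(21.8+31, 6.3+14) = Gamma(52.8, 20.3).
SD = √α/β = √52.8/20.3 = 0.3579.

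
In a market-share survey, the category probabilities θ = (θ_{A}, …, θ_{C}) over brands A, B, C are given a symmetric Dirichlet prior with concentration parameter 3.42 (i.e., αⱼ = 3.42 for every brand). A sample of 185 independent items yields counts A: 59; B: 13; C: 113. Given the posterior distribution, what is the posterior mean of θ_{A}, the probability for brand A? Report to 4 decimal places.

0.3197

The Dirichlet prior is conjugate to the Multinomial likelihood: each posterior αⱼ = prior αⱼ + observed count nⱼ.
Posterior concentration: (62.42, 16.42, 116.42), total = 195.26.
E[θ_{A}|data] = α_{A}/Σα = 62.42/195.26 = 0.3197.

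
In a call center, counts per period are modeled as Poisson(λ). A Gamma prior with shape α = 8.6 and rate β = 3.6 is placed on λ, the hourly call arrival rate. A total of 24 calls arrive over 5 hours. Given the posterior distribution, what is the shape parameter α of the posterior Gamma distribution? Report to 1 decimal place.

32.6

With a Gamma(shape α, rate β) prior, the Poisson likelihood is conjugate: the posterior is Gamma(α + ΣXᵢ, β + n).
Posterior: Gamma(α+S, β+n) = Gamma(8.6+24, 3.6+5) = Gamma(32.6, 8.6).
Posterior α = 32.6.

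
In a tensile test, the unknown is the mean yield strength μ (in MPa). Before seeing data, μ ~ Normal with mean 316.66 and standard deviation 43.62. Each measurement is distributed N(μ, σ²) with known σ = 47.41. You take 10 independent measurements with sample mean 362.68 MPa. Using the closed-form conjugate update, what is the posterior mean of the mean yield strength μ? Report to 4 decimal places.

357.8179

For Normal data with known variance σ², a Normal(μ₀, σ₀²) prior on μ is conjugate. Posterior precision = 1/σ₀² + n/σ²; posterior mean is the precision-weighted average of μ₀ and x̄.
n·x̄ = 10·362.68 = 3626.8.
σ₀² = 43.62² = 1902.7044, σ² = 47.41² = 2247.7081; σ² + n·σ₀² = 2247.7081 + 10·1902.7044 = 21274.7521.
Posterior mean = (μ₀/σ₀² + n·x̄/σ²)/(1/σ₀² + n/σ²) = (σ²·μ₀ + σ₀²·n·x̄)/(σ² + n·σ₀²) = (2247.7081·316.66 + 1902.7044·3626.8)/21274.7521 = 7612487.564866/21274.7521 = 357.8179.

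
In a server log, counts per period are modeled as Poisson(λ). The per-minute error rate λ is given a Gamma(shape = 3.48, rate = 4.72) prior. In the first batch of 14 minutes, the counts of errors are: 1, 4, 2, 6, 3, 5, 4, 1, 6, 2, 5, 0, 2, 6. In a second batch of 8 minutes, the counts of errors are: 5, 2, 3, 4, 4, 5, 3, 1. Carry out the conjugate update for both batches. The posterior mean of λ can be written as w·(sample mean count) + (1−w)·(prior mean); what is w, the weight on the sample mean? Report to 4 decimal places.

0.8234

With a Gamma(shape α, rate β) prior, the Poisson likelihood is conjugate: the posterior is Gamma(α + ΣXᵢ, β + n).
Total number of minutes: n = 14 + 8 = 22.
Posterior mean = (α₀+S)/(β₀+n) = [n/(β₀+n)]·(S/n) + [β₀/(β₀+n)]·(α₀/β₀), so only n and β₀ enter the weight.
Weight on data w = n/(β₀+n) = 22/(4.72+22) = 22/26.72 = 0.8234.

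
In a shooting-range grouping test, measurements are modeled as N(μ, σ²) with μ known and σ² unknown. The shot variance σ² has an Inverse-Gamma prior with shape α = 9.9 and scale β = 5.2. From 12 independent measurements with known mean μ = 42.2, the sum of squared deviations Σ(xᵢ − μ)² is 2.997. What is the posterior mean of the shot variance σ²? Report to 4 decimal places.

With known mean μ and an Inverse-Gamma(α, β) prior on σ², the Normal likelihood is conjugate: posterior is Inv-Gamma(α + n/2, β + Σ(xᵢ−μ)²/2).
Posterior: Inv-Gamma(9.9 + 12/2, 5.2 + 2.997/2) = Inv-Gamma(15.90, 6.6985).
E[σ²|data] = β/(α−1) = 6.6985/14.90 = 0.4496.

0.4496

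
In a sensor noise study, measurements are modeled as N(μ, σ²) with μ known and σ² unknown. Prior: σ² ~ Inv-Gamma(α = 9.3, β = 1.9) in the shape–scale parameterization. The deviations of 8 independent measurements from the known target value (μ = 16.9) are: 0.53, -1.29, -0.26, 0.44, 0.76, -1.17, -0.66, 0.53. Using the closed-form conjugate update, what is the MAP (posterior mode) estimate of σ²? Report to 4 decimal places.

0.3031

With known mean μ and an Inverse-Gamma(α, β) prior on σ², the Normal likelihood is conjugate: posterior is Inv-Gamma(α + n/2, β + Σ(xᵢ−μ)²/2).
Σ(xᵢ−μ)² = (0.53)² + (-1.29)² + (-0.26)² + (0.44)² + (0.76)² + (-1.17)² + (-0.66)² + (0.53)² = 4.8692.
Posterior: Inv-Gamma(9.3 + 8/2, 1.9 + 4.8692/2) = Inv-Gamma(13.30, 4.33460).
Mode = β/(α+1) = 4.33460/14.30 = 0.3031.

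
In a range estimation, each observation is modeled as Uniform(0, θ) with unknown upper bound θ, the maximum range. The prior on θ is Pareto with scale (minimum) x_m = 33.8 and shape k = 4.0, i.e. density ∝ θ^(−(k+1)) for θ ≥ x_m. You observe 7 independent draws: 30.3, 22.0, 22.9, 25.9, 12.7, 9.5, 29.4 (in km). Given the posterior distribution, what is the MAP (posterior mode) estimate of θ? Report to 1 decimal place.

33.8

A Pareto(scale x_m, shape k) prior on the upper bound θ of Uniform(0, θ) is conjugate: posterior is Pareto(max(x_m, max xᵢ), k + n).
Sample maximum = 30.3; prior scale x_m = 33.8 → posterior scale = max = 33.8.
Posterior shape = 4.0 + 7 = 11.0.
The Pareto density is decreasing on [x_m, ∞), so the mode is x_m = 33.8.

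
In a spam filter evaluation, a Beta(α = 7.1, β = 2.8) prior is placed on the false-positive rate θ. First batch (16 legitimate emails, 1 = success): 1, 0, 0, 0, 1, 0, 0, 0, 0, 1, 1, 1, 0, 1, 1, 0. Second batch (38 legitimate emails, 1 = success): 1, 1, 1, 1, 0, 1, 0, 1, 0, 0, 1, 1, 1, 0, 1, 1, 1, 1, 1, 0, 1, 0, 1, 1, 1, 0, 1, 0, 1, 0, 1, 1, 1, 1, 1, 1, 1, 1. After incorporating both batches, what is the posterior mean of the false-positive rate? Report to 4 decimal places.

0.6588

The Beta prior is conjugate to a Binomial/Bernoulli likelihood; the update adds successes to α and failures to β.
After batch 1: Beta(7.1+7, 2.8+9) = Beta(14.1, 11.8).
After batch 2: Beta(14.1+28, 11.8+10) = Beta(42.1, 21.8).
Posterior mean = α/(α+β) = 42.1/63.9 = 0.6588.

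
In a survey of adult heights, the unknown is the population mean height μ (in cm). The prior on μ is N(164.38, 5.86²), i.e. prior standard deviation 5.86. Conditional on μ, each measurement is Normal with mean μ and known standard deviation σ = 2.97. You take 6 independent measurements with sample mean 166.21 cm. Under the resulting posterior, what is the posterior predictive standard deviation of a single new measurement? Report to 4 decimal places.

For Normal data with known variance σ², a Normal(μ₀, σ₀²) prior on μ is conjugate. Posterior precision = 1/σ₀² + n/σ²; posterior mean is the precision-weighted average of μ₀ and x̄.
σ₀² = 5.86² = 34.3396, σ² = 2.97² = 8.8209; σ² + n·σ₀² = 8.8209 + 6·34.3396 = 214.8585.
Posterior precision = 1/σ₀² + n/σ² = 1/34.3396 + 6/8.8209 = (σ² + n·σ₀²)/(σ₀²σ²) = 214.8585/(34.3396·8.8209); posterior variance σₙ² = σ₀²σ²/(σ² + n·σ₀²) = 34.3396·8.8209/214.8585 = 1.409794.
Predictive variance for one new observation = σₙ² + σ² = 34.3396·8.8209/214.8585 + 8.8209 = σ²·(σ₀² + 214.8585)/214.8585 = 8.8209·249.1981/214.8585 = 10.230694; SD = √(8.8209·249.1981/214.8585) = 3.1985.

3.1985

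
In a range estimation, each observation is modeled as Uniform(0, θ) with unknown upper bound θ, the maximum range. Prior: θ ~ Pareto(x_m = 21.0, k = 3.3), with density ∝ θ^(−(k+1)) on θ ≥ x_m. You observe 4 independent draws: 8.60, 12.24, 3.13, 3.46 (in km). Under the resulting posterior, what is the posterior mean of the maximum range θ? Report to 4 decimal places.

A Pareto(scale x_m, shape k) prior on the upper bound θ of Uniform(0, θ) is conjugate: posterior is Pareto(max(x_m, max xᵢ), k + n).
Sample maximum = 12.24; prior scale x_m = 21.0 → posterior scale = max = 21.00.
Posterior shape = 3.3 + 4 = 7.3.
E[θ|data] = k·x_m/(k−1) = 7.3·21.00/6.3 = 24.3333.

24.3333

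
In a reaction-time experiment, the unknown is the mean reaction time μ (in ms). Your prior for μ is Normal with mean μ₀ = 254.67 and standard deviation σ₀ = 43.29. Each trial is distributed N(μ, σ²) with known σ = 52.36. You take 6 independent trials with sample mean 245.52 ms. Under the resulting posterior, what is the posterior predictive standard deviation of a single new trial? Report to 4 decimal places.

55.7578

For Normal data with known variance σ², a Normal(μ₀, σ₀²) prior on μ is conjugate. Posterior precision = 1/σ₀² + n/σ²; posterior mean is the precision-weighted average of μ₀ and x̄.
σ₀² = 43.29² = 1874.0241, σ² = 52.36² = 2741.5696; σ² + n·σ₀² = 2741.5696 + 6·1874.0241 = 13985.7142.
Posterior precision = 1/σ₀² + n/σ² = 1/1874.0241 + 6/2741.5696 = (σ² + n·σ₀²)/(σ₀²σ²) = 13985.7142/(1874.0241·2741.5696); posterior variance σₙ² = σ₀²σ²/(σ² + n·σ₀²) = 1874.0241·2741.5696/13985.7142 = 367.358251.
Predictive variance for one new observation = σₙ² + σ² = 1874.0241·2741.5696/13985.7142 + 2741.5696 = σ²·(σ₀² + 13985.7142)/13985.7142 = 2741.5696·15859.7383/13985.7142 = 3108.927851; SD = √(2741.5696·15859.7383/13985.7142) = 55.7578.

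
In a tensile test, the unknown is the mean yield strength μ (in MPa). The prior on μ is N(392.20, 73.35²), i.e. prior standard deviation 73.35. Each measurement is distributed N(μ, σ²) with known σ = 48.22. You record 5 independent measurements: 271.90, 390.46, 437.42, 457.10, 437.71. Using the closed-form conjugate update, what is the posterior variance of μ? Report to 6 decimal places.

428.036786

For Normal data with known variance σ², a Normal(μ₀, σ₀²) prior on μ is conjugate. Posterior precision = 1/σ₀² + n/σ²; posterior mean is the precision-weighted average of μ₀ and x̄.
σ₀² = 73.35² = 5380.2225, σ² = 48.22² = 2325.1684; σ² + n·σ₀² = 2325.1684 + 5·5380.2225 = 29226.2809.
Posterior precision = 1/σ₀² + n/σ² = 1/5380.2225 + 5/2325.1684 = (σ² + n·σ₀²)/(σ₀²σ²) = 29226.2809/(5380.2225·2325.1684); posterior variance σₙ² = σ₀²σ²/(σ² + n·σ₀²) = 5380.2225·2325.1684/29226.2809 = 428.036786.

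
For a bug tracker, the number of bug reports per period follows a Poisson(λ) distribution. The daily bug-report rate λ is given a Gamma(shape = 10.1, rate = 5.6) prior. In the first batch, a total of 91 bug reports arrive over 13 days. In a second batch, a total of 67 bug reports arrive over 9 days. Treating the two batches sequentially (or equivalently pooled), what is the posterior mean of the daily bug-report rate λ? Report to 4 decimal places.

With a Gamma(shape α, rate β) prior, the Poisson likelihood is conjugate: the posterior is Gamma(α + ΣXᵢ, β + n).
After batch 1: Gamma(α+S, β+n) = Gamma(10.1+91, 5.6+13) = Gamma(101.1, 18.6).
After batch 2: Gamma(α+S, β+n) = Gamma(101.1+67, 18.6+9) = Gamma(168.1, 27.6).
Posterior mean = α/β = 168.1/27.6 = 6.0906.

6.0906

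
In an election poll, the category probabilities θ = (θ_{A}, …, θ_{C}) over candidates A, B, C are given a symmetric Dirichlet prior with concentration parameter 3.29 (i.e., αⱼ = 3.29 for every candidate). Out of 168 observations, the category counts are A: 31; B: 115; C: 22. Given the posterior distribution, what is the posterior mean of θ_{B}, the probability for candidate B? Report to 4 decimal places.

The Dirichlet prior is conjugate to the Multinomial likelihood: each posterior αⱼ = prior αⱼ + observed count nⱼ.
Posterior concentration: (34.29, 118.29, 25.29), total = 177.87.
E[θ_{B}|data] = α_{B}/Σα = 118.29/177.87 = 0.6650.

0.6650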